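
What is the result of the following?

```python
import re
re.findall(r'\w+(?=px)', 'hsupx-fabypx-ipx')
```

Lookahead/lookbehind check context without consuming it, so the matched span excludes the asserted characters.
No capturing groups, so `findall` returns the 3 full match strings.

['hsu', 'faby', 'i']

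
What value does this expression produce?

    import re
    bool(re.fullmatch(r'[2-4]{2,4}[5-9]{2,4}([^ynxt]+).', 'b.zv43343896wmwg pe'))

The pattern matches 2 to 4 of a character in [2-4], then 2 to 4 of a character in [5-9]; then one or more of any character except [ynxt] (captured); then any character.
`re.fullmatch` requires the pattern to consume the entire string.
Here the string isn't matched end-to-end, so the call returns None, and `bool(None)` is False.

False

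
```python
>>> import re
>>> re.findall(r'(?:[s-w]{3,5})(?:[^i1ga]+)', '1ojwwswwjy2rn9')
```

['wwswwjy2rn9']

Since nothing is captured, `findall` lists the 1 matched substring directly.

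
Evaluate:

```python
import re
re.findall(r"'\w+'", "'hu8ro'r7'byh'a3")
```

["'hu8ro'", "'byh'"]

With no groups in the pattern, `findall` gives back each whole match — 2 here.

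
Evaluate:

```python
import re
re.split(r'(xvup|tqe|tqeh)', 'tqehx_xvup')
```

Alternation isn't longest-match — the leftmost alternative that fits at this position is chosen.
With a capturing group present, the delimiter's captured portion is kept in the result list.

['', 'tqe', 'hx_', 'xvup', '']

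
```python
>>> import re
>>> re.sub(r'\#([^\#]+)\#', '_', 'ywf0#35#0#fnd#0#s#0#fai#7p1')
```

'ywf0_0_0_0_7p1'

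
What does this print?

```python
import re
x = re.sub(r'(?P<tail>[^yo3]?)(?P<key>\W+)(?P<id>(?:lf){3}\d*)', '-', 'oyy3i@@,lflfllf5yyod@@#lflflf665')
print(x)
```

oyy3i@@,lflfllf5yyo-

This matches optionally any character except [yo3] (captured as 'tail'); then one or more of a non-word character (captured as 'key'); then the literal 'lf' repeated 3 times, then zero or more of a digit (captured as 'id').
Every occurrence is swapped for '-'.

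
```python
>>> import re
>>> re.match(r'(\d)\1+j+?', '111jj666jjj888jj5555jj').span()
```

A backreference is literal: `\1` must see the identical characters the first group matched.
`re.match` only tries the pattern at the start of the string.
The match spans [0:4] → '111j'.
Captured: group 1 = '1'.

(0, 4)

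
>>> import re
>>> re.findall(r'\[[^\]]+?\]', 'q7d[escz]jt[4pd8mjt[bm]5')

['[escz]', '[4pd8mjt[bm]']

Since nothing is captured, `findall` lists the 2 matched substrings directly.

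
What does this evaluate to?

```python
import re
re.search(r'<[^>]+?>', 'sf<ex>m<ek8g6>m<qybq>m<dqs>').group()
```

Unlike `match`, `search` isn't anchored — it looks for the pattern anywhere in the string.
The match spans [2:6] → '<ex>'.

'<ex>'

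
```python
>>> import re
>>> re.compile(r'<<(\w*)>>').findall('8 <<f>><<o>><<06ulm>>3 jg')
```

Scanning left to right: at [2:7] match '<<f>>', group 1 = 'f'; at [7:12] match '<<o>>', group 1 = 'o'; at [12:21] match '<<06ulm>>', group 1 = '06ulm'.
One capturing group, so `findall` returns just the captured substring from each match — 3 in all.

['f', 'o', '06ulm']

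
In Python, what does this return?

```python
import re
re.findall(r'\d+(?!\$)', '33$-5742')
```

['3', '5742']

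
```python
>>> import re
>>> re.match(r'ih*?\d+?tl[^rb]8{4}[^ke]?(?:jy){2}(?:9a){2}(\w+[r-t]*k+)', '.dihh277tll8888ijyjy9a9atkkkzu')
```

None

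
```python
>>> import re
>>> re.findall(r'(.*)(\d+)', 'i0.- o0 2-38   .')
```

[('i0.- o0 2-3', '8')]

The pattern matches zero or more of any character (captured); then one or more of a digit (captured).
Matches: at [0:12] match 'i0.- o0 2-38', groups = ('i0.- o0 2-3', '8').
With 2 capturing groups, `findall` returns a 2-tuple per match.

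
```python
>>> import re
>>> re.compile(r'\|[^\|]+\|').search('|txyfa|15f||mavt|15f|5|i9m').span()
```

Unlike `match`, `search` isn't anchored — it looks for the pattern anywhere in the string.
The match spans [0:7] → '|txyfa|'.

(0, 7)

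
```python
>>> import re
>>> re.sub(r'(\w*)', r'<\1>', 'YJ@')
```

This matches zero or more of a word character (captured).
Each match is replaced using the text its own group 1 captured.

'<YJ><>@<>'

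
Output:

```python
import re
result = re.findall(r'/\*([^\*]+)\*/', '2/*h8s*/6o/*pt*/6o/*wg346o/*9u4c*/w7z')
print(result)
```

One capturing group, so `findall` returns just the captured substring from each match — 3 in all.

['h8s', 'pt', '9u4c']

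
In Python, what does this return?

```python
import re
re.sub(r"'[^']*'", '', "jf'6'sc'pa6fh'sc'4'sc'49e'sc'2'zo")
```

Each match is replaced by ''.

'jfscscscsczo'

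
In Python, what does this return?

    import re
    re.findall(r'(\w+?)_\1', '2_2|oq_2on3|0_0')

['2', '0']

`\1` is not a pattern — it's the concrete string captured by group 1, re-applied verbatim.
Walking the string: at [0:3] match '2_2', group 1 = '2'; at [12:15] match '0_0', group 1 = '0'.
One capturing group, so `findall` returns just the captured substring from each match — 2 in all.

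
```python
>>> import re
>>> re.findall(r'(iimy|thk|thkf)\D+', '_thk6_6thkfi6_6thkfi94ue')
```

Alternation isn't longest-match — the leftmost alternative that fits at this position is chosen.
Scanning left to right: at [7:12] match 'thkfi', group 1 = 'thk'; at [15:20] match 'thkfi', group 1 = 'thk'.
`findall` collects group 1 from each match (2 total).

['thk', 'thk']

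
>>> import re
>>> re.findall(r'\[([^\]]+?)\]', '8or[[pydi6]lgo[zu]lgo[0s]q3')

['[pydi6', 'zu', '0s']

One capturing group, so `findall` returns just the captured substring from each match — 3 in all.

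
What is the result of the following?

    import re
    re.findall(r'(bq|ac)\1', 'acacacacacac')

['ac', 'ac', 'ac']

The backreference `\1` re-matches whatever the first group consumed, character for character.
Scanning left to right: at [0:4] match 'acac', group 1 = 'ac'; at [4:8] match 'acac', group 1 = 'ac'; at [8:12] match 'acac', group 1 = 'ac'.
One capturing group, so `findall` returns just the captured substring from each match — 3 in all.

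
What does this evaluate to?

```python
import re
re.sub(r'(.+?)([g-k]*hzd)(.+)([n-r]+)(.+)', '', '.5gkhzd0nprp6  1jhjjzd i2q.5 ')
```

Each match is replaced by ''.

''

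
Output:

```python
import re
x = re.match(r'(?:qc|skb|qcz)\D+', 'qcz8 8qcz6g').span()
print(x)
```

(0, 3)

With `match`, the pattern is implicitly anchored at the beginning.
The match spans [0:3] → 'qcz'.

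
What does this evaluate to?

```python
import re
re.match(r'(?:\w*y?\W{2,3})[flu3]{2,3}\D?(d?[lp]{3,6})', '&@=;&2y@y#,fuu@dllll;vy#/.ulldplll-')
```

None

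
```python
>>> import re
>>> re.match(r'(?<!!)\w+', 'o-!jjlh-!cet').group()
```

'o'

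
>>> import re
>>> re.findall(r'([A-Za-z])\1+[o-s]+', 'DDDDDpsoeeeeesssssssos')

After group 1 captures some text, `\1` only succeeds where that same text appears again.
Walking the string: at [0:8] match 'DDDDDpso', group 1 = 'D'; at [8:22] match 'eeeeesssssssos', group 1 = 'e'.
With a single group, `findall` returns only what that group captured — 2 items.

['D', 'e']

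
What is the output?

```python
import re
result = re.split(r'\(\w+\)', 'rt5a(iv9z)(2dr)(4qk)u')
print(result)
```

['rt5a', '', '', 'u']

The string is cut at each match, leaving 4 pieces.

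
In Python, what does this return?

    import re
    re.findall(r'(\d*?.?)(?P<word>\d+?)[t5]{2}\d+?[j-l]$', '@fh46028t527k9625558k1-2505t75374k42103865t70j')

[('75374k', '4210386')]

The pattern matches zero or more of a digit (lazy), then optionally any character (captured); then one or more of a digit (lazy) (captured as 'word'); then exactly 2 of one of [t5], then one or more of a digit (lazy); then a character in [j-l]; then anchored at the end.
With 2 capturing groups, `findall` returns a 2-tuple per match.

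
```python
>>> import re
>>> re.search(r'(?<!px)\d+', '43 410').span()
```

The negative lookahead/lookbehind blocks any match where the forbidden context is present.
Unlike `match`, `search` isn't anchored — it looks for the pattern anywhere in the string.
The match spans [0:2] → '43'.

(0, 2)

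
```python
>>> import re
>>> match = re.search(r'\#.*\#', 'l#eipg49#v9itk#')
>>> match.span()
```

(1, 15)

The match spans [1:15] → '#eipg49#v9itk#'.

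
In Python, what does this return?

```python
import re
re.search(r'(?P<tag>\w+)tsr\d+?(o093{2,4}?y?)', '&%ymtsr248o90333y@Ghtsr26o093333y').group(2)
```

'o0933'

This matches one or more of a word character (captured as 'tag'); then the literal 'tsr', then one or more of a digit (lazy); then the literal 'o09', then 2 to 4 of a literal '3' (lazy), then optionally the literal 'y' (captured).
`search` walks the string left to right and returns the first match it finds.
The match spans [18:30] → 'Ghtsr26o0933'.
Captured: group 1 = 'Gh', group 2 = 'o0933'.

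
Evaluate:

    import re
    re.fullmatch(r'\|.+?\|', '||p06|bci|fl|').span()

`re.fullmatch` requires the pattern to consume the entire string.
The match spans [0:13] → '||p06|bci|fl|'.

(0, 13)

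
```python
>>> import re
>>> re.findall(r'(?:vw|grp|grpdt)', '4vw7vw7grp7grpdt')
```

Branches in `(...|...)` are attempted left-to-right; the first branch that allows the whole pattern to succeed is taken.
With no groups in the pattern, `findall` gives back each whole match — 4 here.

['vw', 'vw', 'grp', 'grp']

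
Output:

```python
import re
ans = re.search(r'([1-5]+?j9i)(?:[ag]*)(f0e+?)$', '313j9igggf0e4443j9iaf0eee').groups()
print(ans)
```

The match spans [12:25] → '4443j9iaf0eee'.
Captured: group 1 = '4443j9i', group 2 = 'f0eee'.

('4443j9i', 'f0eee')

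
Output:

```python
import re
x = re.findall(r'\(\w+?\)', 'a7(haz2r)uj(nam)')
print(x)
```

['(haz2r)', '(nam)']

No capturing groups, so `findall` returns the 2 full match strings.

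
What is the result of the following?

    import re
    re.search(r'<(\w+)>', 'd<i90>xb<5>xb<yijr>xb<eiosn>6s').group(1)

The match spans [1:6] → '<i90>'.
Captured: group 1 = 'i90'.

'i90'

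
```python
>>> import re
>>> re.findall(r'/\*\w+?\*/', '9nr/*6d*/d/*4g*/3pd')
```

['/*6d*/', '/*4g*/']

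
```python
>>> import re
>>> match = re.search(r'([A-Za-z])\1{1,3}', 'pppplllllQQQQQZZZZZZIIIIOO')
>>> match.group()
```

A backreference is literal: `\1` must see the identical characters the first group matched.
`re.search` scans for the first position where the pattern succeeds.
The match spans [0:4] → 'pppp'.
Captured: group 1 = 'p'.

'pppp'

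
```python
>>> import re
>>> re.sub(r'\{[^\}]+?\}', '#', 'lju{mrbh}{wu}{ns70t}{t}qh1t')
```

'lju####qh1t'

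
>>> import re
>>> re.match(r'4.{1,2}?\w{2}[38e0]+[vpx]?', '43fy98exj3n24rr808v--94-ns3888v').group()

'43fy98ex'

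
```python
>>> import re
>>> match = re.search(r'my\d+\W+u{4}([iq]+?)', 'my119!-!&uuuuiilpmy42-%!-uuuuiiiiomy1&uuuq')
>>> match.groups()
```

The pattern matches the literal 'my', then one or more of a digit; then one or more of a non-word character, then exactly 4 of a literal 'u'; then one or more of one of [iq] (lazy) (captured).
`re.search` tries every starting position until one works.
The match spans [0:14] → 'my119!-!&uuuui'.
Captured: group 1 = 'i'.

('i',)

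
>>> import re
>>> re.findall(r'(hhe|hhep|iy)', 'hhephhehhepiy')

['hhe', 'hhe', 'hhe', 'iy']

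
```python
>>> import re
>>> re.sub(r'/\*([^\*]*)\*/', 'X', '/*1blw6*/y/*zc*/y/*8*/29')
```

Every occurrence is swapped for 'X'.

'XyXyX29'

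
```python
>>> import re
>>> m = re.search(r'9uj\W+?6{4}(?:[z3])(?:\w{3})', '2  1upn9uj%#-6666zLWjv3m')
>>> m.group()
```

'9uj%#-6666zLWj'

The pattern matches the literal '9uj', then one or more of a non-word character (lazy), then exactly 4 of the literal '6'; then one of [z3] (non-capturing group); then exactly 3 of a word character (non-capturing group).
The match spans [7:21] → '9uj%#-6666zLWj'.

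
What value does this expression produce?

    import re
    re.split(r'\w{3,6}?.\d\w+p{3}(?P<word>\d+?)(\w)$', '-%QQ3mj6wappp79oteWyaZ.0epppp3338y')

['-%QQ3mj6wappp79o', '3338', 'y', '']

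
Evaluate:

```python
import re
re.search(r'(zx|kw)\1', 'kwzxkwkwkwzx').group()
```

'kwkw'

After group 1 captures some text, `\1` only succeeds where that same text appears again.
Unlike `match`, `search` isn't anchored — it looks for the pattern anywhere in the string.
The match spans [4:8] → 'kwkw'.
Captured: group 1 = 'kw'.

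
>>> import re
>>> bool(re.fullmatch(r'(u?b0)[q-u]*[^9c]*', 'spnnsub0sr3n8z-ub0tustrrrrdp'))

False

For `fullmatch`, every character of the input must be accounted for by the pattern.
Here the string isn't matched end-to-end, so the call returns None, and `bool(None)` is False.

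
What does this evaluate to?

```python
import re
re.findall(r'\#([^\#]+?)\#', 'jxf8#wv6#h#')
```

Because there's exactly one group, `findall` drops the full match and keeps group 1 from the one hit.

['wv6']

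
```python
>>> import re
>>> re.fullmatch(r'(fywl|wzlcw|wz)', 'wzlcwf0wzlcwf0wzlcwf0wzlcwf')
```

`re.fullmatch` is like wrapping the pattern in `^…$` (in single-line mode).
Here the pattern can't cover the whole string, so the call returns None.

None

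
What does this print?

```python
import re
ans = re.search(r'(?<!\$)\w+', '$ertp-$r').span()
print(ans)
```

(2, 5)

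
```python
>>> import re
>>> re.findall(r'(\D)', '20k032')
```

['k']

This matches a non-digit (captured).
Scanning left to right: at [2:3] match 'k', group 1 = 'k'.
One capturing group, so `findall` returns just the captured substring from the one match — 1 in all.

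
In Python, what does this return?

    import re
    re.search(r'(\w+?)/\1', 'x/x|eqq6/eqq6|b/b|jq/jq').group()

'x/x'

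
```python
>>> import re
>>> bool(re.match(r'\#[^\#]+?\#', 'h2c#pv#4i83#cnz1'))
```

With `match`, the pattern is implicitly anchored at the beginning.
Here the pattern fails at index 0, so the call returns None, and `bool(None)` is False.

False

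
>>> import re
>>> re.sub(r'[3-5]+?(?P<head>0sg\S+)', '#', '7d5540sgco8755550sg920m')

'7d#'

The pattern matches one or more of a character in [3-5] (lazy); then the literal '0sg', then one or more of a non-whitespace character (captured as 'head').
Every occurrence is swapped for '#'.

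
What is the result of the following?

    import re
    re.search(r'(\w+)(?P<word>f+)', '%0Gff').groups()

This matches one or more of a word character (captured); then one or more of a literal 'f' (captured as 'word').
`search` walks the string left to right and returns the first match it finds.
The match spans [1:5] → '0Gff'.
Captured: group 1 = '0Gf', group 2 = 'f'.

('0Gf', 'f')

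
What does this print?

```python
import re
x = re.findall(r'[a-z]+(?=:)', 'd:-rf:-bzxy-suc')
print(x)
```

['d', 'rf']

The positive lookaround only admits positions where the adjacent text matches; those characters stay outside the span.
Since nothing is captured, `findall` lists the 2 matched substrings directly.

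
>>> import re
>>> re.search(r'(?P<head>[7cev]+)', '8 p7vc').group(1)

'7vc'

This matches one or more of one of [7cev] (captured as 'head').
`re.search` tries every starting position until one works.
The match spans [3:6] → '7vc'.
Captured: group 1 = '7vc'.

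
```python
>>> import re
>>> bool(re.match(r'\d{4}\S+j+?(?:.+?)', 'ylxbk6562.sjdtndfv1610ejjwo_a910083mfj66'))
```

Pattern: exactly 4 of a digit, then one or more of a non-whitespace character, then one or more of the literal 'j' (lazy); then one or more of any character (lazy) (non-capturing group).
`match` is anchored at position 0; if the pattern doesn't fit there, it returns None.
Here the string doesn't start with a match, so the call returns None, and `bool(None)` is False.

False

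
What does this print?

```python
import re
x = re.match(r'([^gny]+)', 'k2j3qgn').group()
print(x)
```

Pattern: one or more of any character except [gny] (captured).
`re.match` only tries the pattern at the start of the string.
The match spans [0:5] → 'k2j3q'.
Captured: group 1 = 'k2j3q'.

k2j3q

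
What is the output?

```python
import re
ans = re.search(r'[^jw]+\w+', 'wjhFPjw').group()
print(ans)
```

hFPjw

This matches one or more of any character except [jw]; then one or more of a word character.
Unlike `match`, `search` isn't anchored — it looks for the pattern anywhere in the string.
The match spans [2:7] → 'hFPjw'.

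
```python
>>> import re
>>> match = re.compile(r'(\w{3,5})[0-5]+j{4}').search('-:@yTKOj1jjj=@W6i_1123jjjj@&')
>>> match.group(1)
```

'W6i_1'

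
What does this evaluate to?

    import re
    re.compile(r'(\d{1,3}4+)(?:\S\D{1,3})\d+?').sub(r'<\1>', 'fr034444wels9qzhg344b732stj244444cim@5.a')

'fr<034444>qzhg<34>32stj<244444>.a'

Pattern: 1 to 3 of a digit, then one or more of the literal '4' (captured); then a non-whitespace character, then 1 to 3 of a non-digit (non-capturing group); then one or more of a digit (lazy).
The `?` after the quantifier makes it lazy — it takes as little as possible before letting the rest of the pattern try.
Matches: at [2:13] → '034444wels9'; at [17:22] → '344b7'; at [27:38] → '244444cim@5'.
The replacement refers to a captured group, so each match is rewritten using its own captured text.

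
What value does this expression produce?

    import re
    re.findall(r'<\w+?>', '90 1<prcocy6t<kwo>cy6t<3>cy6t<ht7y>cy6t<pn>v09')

['<kwo>', '<3>', '<ht7y>', '<pn>']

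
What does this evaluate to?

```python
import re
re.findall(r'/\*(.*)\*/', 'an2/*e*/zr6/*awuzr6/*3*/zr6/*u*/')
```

Matches: at [3:32] match '/*e*/zr6/*awuzr6/*3*/zr6/*u*/', group 1 = 'e*/zr6/*awuzr6/*3*/zr6/*u'.
Because there's exactly one group, `findall` drops the full match and keeps group 1 from the one hit.

['e*/zr6/*awuzr6/*3*/zr6/*u']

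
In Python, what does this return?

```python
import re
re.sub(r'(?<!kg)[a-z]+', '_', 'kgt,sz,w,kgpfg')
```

'_,_,_,_'

The negative lookaround is zero-width — it rules out positions where the adjacent text would match, without consuming anything.
Matches: at [0:3] → 'kgt'; at [4:6] → 'sz'; at [7:8] → 'w'; at [9:14] → 'kgpfg'.
`sub` substitutes '_' at each match site.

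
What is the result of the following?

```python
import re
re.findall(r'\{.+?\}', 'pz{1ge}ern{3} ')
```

With no groups in the pattern, `findall` gives back each whole match — 2 here.

['{1ge}', '{3}']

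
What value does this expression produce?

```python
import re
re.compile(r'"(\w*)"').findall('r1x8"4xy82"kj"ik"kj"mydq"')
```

['4xy82', 'ik', 'mydq']

Walking the string: at [4:11] match '"4xy82"', group 1 = '4xy82'; at [13:17] match '"ik"', group 1 = 'ik'; at [19:25] match '"mydq"', group 1 = 'mydq'.
With a single group, `findall` returns only what that group captured — 3 items.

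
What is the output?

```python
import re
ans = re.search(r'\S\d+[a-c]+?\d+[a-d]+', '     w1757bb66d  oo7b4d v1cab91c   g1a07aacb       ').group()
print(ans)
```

w1757bb66d

The pattern matches a non-whitespace character, then one or more of a digit, then one or more of a character in [a-c] (lazy); then one or more of a digit, then one or more of a character in [a-d].
`re.search` scans for the first position where the pattern succeeds.
The match spans [5:15] → 'w1757bb66d'.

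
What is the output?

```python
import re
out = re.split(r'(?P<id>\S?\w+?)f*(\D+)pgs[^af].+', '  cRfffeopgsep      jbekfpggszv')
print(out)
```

Pattern: optionally a non-whitespace character, then one or more of a word character (lazy) (captured as 'id'); then zero or more of a literal 'f'; then one or more of a non-digit (captured); then the literal 'pgs', then any character except [af], then one or more of any character.
Because the pattern has a capturing group, `split` also inserts each captured text between the pieces.

['  ', 'cR', 'eo', '']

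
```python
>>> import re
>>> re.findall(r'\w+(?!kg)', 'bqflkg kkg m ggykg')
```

The negative lookahead/lookbehind blocks any match where the forbidden context is present.
Scanning left to right: at [0:6] → 'bqflkg'; at [7:10] → 'kkg'; at [11:12] → 'm'; at [13:18] → 'ggykg'.
Since nothing is captured, `findall` lists the 4 matched substrings directly.

['bqflkg', 'kkg', 'm', 'ggykg']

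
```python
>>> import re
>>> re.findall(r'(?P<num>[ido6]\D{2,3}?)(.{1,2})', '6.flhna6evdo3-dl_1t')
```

[('6.f', 'lh'), ('6ev', 'do'), ('dl_', '1t')]

Pattern: one of [ido6], then 2 to 3 of a non-digit (lazy) (captured as 'num'); then 1 to 2 of any character (captured).
A non-greedy quantifier consumes as few characters as it can — just enough that the remainder of the pattern still matches from where it stops; whatever follows it matches normally.
Scanning left to right: at [0:5] match '6.flh', groups = ('6.f', 'lh'); at [7:12] match '6evdo', groups = ('6ev', 'do'); at [14:19] match 'dl_1t', groups = ('dl_', '1t').
Multiple groups make `findall` return tuples — one 2-tuple for each match.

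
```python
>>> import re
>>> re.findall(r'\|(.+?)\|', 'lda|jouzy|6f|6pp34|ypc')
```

The `?` after the quantifier makes it lazy — it takes as little as possible before letting the rest of the pattern try.
One capturing group, so `findall` returns just the captured substring from each match — 2 in all.

['jouzy', '6pp34']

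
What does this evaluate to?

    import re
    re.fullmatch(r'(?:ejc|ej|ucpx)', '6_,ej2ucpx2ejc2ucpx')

None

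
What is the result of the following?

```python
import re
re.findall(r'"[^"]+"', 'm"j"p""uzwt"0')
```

['"j"', '"uzwt"']

Walking the string: at [1:4] → '"j"'; at [6:12] → '"uzwt"'.
With no groups in the pattern, `findall` gives back each whole match — 2 here.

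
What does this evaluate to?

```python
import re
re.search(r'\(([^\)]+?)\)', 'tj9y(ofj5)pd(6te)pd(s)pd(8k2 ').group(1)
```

The match spans [4:10] → '(ofj5)'.
Captured: group 1 = 'ofj5'.

'ofj5'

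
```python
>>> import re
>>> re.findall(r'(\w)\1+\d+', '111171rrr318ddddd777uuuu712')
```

['1', 'r', 'd', 'u']

After group 1 captures some text, `\1` only succeeds where that same text appears again.
With a single group, `findall` returns only what that group captured — 4 items.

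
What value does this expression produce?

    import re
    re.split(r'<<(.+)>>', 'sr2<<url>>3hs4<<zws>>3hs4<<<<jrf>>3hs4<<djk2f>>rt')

['sr2', 'url>>3hs4<<zws>>3hs4<<<<jrf>>3hs4<<djk2f', 'rt']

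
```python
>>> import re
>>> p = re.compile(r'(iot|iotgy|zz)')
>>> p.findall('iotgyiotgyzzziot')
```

['iot', 'iot', 'zz', 'iot']

The regex engine tests alternatives in the order written; an earlier branch that matches wins even if a later one would match more.
Matches: at [0:3] match 'iot', group 1 = 'iot'; at [5:8] match 'iot', group 1 = 'iot'; at [10:12] match 'zz', group 1 = 'zz'; at [13:16] match 'iot', group 1 = 'iot'.
Because there's exactly one group, `findall` drops the full match and keeps group 1 from each hit.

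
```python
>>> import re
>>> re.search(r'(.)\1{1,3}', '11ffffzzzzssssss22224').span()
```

(0, 2)

`\1` has to match the exact text group 1 already captured.
The match spans [0:2] → '11'.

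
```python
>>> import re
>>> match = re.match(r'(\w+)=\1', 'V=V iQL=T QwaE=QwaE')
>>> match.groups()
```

('V',)

After group 1 captures some text, `\1` only succeeds where that same text appears again.
With `match`, the pattern is implicitly anchored at the beginning.
The match spans [0:3] → 'V=V'.
Captured: group 1 = 'V'.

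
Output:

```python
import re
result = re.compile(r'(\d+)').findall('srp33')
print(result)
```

`findall` collects group 1 from the one match (1 total).

['33']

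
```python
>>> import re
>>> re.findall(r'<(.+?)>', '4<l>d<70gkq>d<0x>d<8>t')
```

A non-greedy quantifier consumes as few characters as it can — just enough that the remainder of the pattern still matches from where it stops; whatever follows it matches normally.
One capturing group, so `findall` returns just the captured substring from each match — 4 in all.

['l', '70gkq', '0x', '8']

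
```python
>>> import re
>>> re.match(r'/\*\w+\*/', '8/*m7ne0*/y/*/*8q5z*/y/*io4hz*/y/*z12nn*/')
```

None

`re.match` won't scan ahead — the pattern has to work from the very first character.
Here the string doesn't start with a match, so the call returns None.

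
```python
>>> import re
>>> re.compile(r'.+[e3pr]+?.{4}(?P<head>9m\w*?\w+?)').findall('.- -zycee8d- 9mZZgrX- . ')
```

Pattern: one or more of any character, then one or more of one of [e3pr] (lazy), then exactly 4 of any character; then the literal '9m', then zero or more of a word character (lazy), then one or more of a word character (lazy) (captured as 'head').
With the lazy modifier that quantifier settles for the fewest repetitions that let the rest of the pattern succeed (the atoms after it are unaffected and can still be greedy).
Walking the string: at [0:16] match '.- -zycee8d- 9mZ', group 1 = '9mZ'.
With a single group, `findall` returns only what that group captured — 1 item.

['9mZ']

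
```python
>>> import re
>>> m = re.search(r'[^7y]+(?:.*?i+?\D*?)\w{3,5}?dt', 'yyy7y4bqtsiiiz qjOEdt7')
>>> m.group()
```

'4bqtsiiiz qjOEdt'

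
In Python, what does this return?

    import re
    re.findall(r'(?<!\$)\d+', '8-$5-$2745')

['8', '745']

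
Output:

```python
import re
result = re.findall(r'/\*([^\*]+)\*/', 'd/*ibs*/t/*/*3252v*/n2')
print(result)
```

Because there's exactly one group, `findall` drops the full match and keeps group 1 from each hit.

['ibs', '3252v']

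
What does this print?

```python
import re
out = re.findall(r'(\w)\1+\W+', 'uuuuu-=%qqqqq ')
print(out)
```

['u', 'q']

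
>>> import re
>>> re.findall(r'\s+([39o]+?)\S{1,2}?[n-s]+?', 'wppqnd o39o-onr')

['o']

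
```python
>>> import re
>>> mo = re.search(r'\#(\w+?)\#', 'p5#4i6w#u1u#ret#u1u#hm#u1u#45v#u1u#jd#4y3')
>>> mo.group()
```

The match spans [2:8] → '#4i6w#'.

'#4i6w#'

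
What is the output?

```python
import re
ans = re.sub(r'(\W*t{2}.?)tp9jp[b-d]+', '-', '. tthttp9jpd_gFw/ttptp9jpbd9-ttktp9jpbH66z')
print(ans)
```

. tthttp9jpd_gFw-9-H66z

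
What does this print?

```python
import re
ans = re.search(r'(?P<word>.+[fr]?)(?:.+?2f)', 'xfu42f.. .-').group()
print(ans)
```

xfu42f

The pattern matches one or more of any character, then optionally one of [fr] (captured as 'word'); then one or more of any character (lazy), then the literal '2f' (non-capturing group).
`re.search` scans for the first position where the pattern succeeds.
The match spans [0:6] → 'xfu42f'.
Captured: group 1 = 'xfu'.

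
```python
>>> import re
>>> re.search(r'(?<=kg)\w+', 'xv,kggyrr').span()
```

Because the assertion is zero-width, the text it checks is not consumed and won't appear in the result.
The match spans [5:9] → 'gyrr'.

(5, 9)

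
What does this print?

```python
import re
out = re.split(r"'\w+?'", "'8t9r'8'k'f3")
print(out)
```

Matches to split on: at [0:6] → "'8t9r'"; at [7:10] → "'k'".
The string is cut at each match, leaving 3 pieces.

['', '8', 'f3']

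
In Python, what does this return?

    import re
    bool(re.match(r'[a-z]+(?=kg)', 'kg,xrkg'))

`match` is anchored at position 0; if the pattern doesn't fit there, it returns None.
Here the string doesn't start with a match, so the call returns None, and `bool(None)` is False.

False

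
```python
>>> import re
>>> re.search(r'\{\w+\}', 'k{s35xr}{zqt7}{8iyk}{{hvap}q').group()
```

`re.search` scans for the first position where the pattern succeeds.
The match spans [1:8] → '{s35xr}'.

'{s35xr}'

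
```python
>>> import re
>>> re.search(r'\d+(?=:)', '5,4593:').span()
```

Lookahead/lookbehind check context without consuming it, so the matched span excludes the asserted characters.
Unlike `match`, `search` isn't anchored — it looks for the pattern anywhere in the string.
The match spans [2:6] → '4593'.

(2, 6)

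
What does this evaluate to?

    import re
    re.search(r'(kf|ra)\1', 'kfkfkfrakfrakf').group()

'kfkf'

After group 1 captures some text, `\1` only succeeds where that same text appears again.
Unlike `match`, `search` isn't anchored — it looks for the pattern anywhere in the string.
The match spans [0:4] → 'kfkf'.
Captured: group 1 = 'kf'.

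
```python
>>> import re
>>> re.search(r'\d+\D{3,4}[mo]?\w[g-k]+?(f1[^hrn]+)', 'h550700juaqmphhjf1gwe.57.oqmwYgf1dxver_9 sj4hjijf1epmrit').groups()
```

The match spans [1:37] → '550700juaqmphhjf1gwe.57.oqmwYgf1dxve'.
Captured: group 1 = 'f1gwe.57.oqmwYgf1dxve'.

('f1gwe.57.oqmwYgf1dxve',)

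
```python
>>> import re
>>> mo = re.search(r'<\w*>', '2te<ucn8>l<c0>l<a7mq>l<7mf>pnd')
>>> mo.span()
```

The match spans [3:9] → '<ucn8>'.

(3, 9)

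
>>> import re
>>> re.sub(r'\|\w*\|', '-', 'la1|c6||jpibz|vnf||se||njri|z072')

'la1--vnf-se-njri|z072'

Matches: at [3:7] → '|c6|'; at [7:14] → '|jpibz|'; at [17:19] → '||'; at [21:23] → '||'.
Each match is replaced by '-'.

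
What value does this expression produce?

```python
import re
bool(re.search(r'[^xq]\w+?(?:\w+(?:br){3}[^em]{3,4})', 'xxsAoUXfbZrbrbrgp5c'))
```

Pattern: any character except [xq], then one or more of a word character (lazy); then one or more of a word character, then the literal 'br' repeated 3 times, then 3 to 4 of any character except [em] (non-capturing group).
Here nothing in the string fits, so the call returns None, and `bool(None)` is False.

False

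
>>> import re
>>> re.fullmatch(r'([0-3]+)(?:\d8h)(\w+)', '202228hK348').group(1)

'2022'

The pattern matches one or more of a character in [0-3] (captured); then a digit, then the literal '8h' (non-capturing group); then one or more of a word character (captured).
`fullmatch` succeeds only if the pattern covers the string from start to end.
The match spans [0:11] → '202228hK348'.
Captured: group 1 = '2022', group 2 = 'K348'.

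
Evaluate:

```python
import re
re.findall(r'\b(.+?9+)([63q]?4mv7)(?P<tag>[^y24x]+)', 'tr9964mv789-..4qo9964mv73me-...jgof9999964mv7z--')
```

A non-greedy quantifier consumes as few characters as it can — just enough that the remainder of the pattern still matches from where it stops; whatever follows it matches normally.
With 3 capturing groups, `findall` returns a 3-tuple per match.

[('tr99', '64mv7', '89-..'), ('4qo99', '64mv7', '3me-...jgof999996')]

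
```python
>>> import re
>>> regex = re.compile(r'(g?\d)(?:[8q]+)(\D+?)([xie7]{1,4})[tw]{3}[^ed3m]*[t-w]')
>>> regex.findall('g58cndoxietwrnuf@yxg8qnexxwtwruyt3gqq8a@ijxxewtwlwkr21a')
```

[('g8', 'n', 'exx')]

Because the quantifier is non-greedy, it stops expanding at the earliest point where the rest of the pattern can succeed.
With 3 capturing groups, `findall` returns a 3-tuple per match.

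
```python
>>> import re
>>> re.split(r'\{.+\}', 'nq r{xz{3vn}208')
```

['nq r', '208']

Each match becomes a cut point; 2 segments remain.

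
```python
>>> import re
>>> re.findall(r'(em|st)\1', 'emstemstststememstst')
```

The backreference `\1` re-matches whatever the first group consumed, character for character.
Walking the string: at [6:10] match 'stst', group 1 = 'st'; at [12:16] match 'emem', group 1 = 'em'; at [16:20] match 'stst', group 1 = 'st'.
`findall` collects group 1 from each match (3 total).

['st', 'em', 'st']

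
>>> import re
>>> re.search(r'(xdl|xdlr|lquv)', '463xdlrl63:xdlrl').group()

The regex engine tests alternatives in the order written; an earlier branch that matches wins even if a later one would match more.
The match spans [3:6] → 'xdl'.

'xdl'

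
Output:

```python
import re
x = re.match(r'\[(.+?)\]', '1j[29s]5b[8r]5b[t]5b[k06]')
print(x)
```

`match` is anchored at position 0; if the pattern doesn't fit there, it returns None.
Here position 0 doesn't satisfy it, so the call returns None.

None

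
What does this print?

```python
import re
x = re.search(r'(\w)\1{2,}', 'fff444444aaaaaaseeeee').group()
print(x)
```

The backreference `\1` re-matches whatever the first group consumed, character for character.
The match spans [0:3] → 'fff'.

fff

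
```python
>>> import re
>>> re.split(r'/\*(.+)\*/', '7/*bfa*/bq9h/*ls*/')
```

['7', 'bfa*/bq9h/*ls', '']

Matches to split on: at [1:18] → '/*bfa*/bq9h/*ls*/'.
Because the pattern has a capturing group, `split` also inserts each captured text between the pieces.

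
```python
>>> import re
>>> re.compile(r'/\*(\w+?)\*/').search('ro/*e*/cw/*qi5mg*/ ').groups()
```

('e',)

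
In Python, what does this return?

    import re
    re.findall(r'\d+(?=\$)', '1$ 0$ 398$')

['1', '0', '398']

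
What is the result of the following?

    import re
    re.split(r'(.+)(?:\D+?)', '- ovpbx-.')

Pattern: one or more of any character (captured); then one or more of a non-digit (lazy) (non-capturing group).
Matches to split on: at [0:9] → '- ovpbx-.'.
With a capturing group present, the delimiter's captured portion is kept in the result list.

['', '- ovpbx-', '']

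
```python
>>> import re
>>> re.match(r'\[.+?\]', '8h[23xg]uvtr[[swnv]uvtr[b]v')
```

None

`re.match` only tries the pattern at the start of the string.
Here the string doesn't start with a match, so the call returns None.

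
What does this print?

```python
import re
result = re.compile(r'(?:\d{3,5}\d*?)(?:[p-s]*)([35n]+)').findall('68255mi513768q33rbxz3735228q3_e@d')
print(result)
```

['5', '33', '3']

Because there's exactly one group, `findall` drops the full match and keeps group 1 from each hit.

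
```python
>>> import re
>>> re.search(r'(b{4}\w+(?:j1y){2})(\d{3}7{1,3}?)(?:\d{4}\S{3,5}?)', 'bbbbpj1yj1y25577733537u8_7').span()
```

Because the quantifier is non-greedy, it stops expanding at the earliest point where the rest of the pattern can succeed.
The match spans [0:22] → 'bbbbpj1yj1y25577733537'.

(0, 22)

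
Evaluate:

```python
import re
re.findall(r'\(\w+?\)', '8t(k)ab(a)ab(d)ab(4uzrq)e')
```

['(k)', '(a)', '(d)', '(4uzrq)']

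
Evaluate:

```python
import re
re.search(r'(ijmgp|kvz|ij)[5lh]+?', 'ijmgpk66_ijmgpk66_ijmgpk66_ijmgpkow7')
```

Here the pattern never matches, so the call returns None.

None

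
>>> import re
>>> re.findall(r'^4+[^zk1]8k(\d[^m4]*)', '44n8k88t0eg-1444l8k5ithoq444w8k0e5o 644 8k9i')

Pattern: anchored at the start of the string; then one or more of a literal '4', then any character except [zk1], then the literal '8k'; then a digit, then zero or more of any character except [m4] (captured).
Because there's exactly one group, `findall` drops the full match and keeps group 1 from the one hit.

['88t0eg-1']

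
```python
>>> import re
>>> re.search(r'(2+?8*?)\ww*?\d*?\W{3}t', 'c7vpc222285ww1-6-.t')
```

None

Pattern: one or more of the literal '2' (lazy), then zero or more of a literal '8' (lazy) (captured); then a word character, then zero or more of a literal 'w' (lazy), then zero or more of a digit (lazy); then exactly 3 of a non-word character, then a literal 't'.
Unlike `match`, `search` isn't anchored — it looks for the pattern anywhere in the string.
Here nothing in the string fits, so the call returns None.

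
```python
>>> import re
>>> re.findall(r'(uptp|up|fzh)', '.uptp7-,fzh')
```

['uptp', 'fzh']

Alternation isn't longest-match — the leftmost alternative that fits at this position is chosen.
Scanning left to right: at [1:5] match 'uptp', group 1 = 'uptp'; at [8:11] match 'fzh', group 1 = 'fzh'.
One capturing group, so `findall` returns just the captured substring from each match — 2 in all.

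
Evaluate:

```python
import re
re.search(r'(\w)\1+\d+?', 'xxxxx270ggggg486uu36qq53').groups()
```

('x',)

The match spans [0:6] → 'xxxxx2'.
Captured: group 1 = 'x'.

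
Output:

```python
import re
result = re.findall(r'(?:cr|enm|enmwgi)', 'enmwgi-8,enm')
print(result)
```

Alternation tries branches left to right and keeps the first one that lets the overall match succeed at that position.
Scanning left to right: at [0:3] → 'enm'; at [9:12] → 'enm'.
With no groups in the pattern, `findall` gives back each whole match — 2 here.

['enm', 'enm']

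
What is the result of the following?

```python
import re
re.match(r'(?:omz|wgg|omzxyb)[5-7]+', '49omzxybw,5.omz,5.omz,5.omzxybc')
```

None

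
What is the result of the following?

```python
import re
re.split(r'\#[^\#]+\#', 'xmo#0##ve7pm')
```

Matches to split on: at [3:6] → '#0#'.
Each match becomes a cut point; 2 segments remain.

['xmo', '#ve7pm']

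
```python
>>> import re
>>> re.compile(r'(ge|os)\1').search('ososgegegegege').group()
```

The backreference `\1` re-matches whatever the first group consumed, character for character.
The match spans [0:4] → 'osos'.

'osos'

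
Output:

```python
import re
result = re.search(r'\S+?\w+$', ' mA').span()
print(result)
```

(1, 3)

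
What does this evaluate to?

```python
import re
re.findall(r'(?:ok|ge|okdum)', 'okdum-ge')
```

Branches in `(...|...)` are attempted left-to-right; the first branch that allows the whole pattern to succeed is taken.
Scanning left to right: at [0:2] → 'ok'; at [6:8] → 'ge'.
Since nothing is captured, `findall` lists the 2 matched substrings directly.

['ok', 'ge']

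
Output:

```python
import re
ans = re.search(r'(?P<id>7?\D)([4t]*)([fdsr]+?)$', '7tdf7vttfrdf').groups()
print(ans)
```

('7v', 'tt', 'frdf')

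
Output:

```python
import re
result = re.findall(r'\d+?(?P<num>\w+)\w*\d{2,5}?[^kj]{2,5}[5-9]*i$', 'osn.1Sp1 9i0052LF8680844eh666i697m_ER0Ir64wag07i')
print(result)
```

Pattern: one or more of a digit (lazy); then one or more of a word character (captured as 'num'); then zero or more of a word character, then 2 to 5 of a digit (lazy), then 2 to 5 of any character except [kj]; then zero or more of a character in [5-9], then a literal 'i'; then anchored at the end.
Matches: at [9:48] match '9i0052LF8680844eh666i697m_ER0Ir64wag07i', group 1 = 'i0052LF8680844eh666i697m_ER0Ir'.
`findall` collects group 1 from the one match (1 total).

['i0052LF8680844eh666i697m_ER0Ir']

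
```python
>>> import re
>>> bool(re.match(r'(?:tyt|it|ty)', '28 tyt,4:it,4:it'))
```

False

`re.match` only tries the pattern at the start of the string.
Here the string doesn't start with a match, so the call returns None, and `bool(None)` is False.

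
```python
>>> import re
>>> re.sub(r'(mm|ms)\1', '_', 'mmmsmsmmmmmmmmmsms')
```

'mm____'

`\1` is not a pattern — it's the concrete string captured by group 1, re-applied verbatim.
`sub` substitutes '_' at each match site.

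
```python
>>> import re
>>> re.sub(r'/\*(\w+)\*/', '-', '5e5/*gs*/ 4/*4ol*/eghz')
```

Matches: at [3:9] → '/*gs*/'; at [11:18] → '/*4ol*/'.
Each match is replaced by '-'.

'5e5- 4-eghz'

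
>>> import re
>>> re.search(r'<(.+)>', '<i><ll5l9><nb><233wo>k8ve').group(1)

The match spans [0:21] → '<i><ll5l9><nb><233wo>'.
Captured: group 1 = 'i><ll5l9><nb><233wo'.

'i><ll5l9><nb><233wo'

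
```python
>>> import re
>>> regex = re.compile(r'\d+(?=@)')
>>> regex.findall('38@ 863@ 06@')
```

Lookahead/lookbehind check context without consuming it, so the matched span excludes the asserted characters.
Scanning left to right: at [0:2] → '38'; at [4:7] → '863'; at [9:11] → '06'.
With no groups in the pattern, `findall` gives back each whole match — 3 here.

['38', '863', '06']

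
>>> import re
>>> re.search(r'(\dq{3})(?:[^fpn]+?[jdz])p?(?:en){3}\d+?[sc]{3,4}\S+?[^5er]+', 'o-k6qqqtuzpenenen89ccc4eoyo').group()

The pattern matches a digit, then exactly 3 of the literal 'q' (captured); then one or more of any character except [fpn] (lazy), then one of [jdz] (non-capturing group); then optionally a literal 'p', then the literal 'en' repeated 3 times, then one or more of a digit (lazy); then 3 to 4 of one of [sc], then one or more of a non-whitespace character (lazy), then one or more of any character except [5er].
`re.search` scans for the first position where the pattern succeeds.
The match spans [3:27] → '6qqqtuzpenenen89ccc4eoyo'.
Captured: group 1 = '6qqq'.

'6qqqtuzpenenen89ccc4eoyo'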